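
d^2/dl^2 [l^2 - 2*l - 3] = 2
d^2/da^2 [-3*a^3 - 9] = -18*a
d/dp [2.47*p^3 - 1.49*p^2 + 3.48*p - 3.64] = 7.41*p^2 - 2.98*p + 3.48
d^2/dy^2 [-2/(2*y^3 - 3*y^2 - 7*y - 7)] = 4*(3*(2*y - 1)*(-2*y^3 + 3*y^2 + 7*y + 7) + (-6*y^2 + 6*y + 7)^2)/(-2*y^3 + 3*y^2 + 7*y + 7)^3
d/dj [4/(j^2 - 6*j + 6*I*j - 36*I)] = 8*(-j + 3 - 3*I)/(j^2 - 6*j + 6*I*j - 36*I)^2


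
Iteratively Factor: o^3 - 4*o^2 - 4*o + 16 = (o - 4)*(o^2 - 4) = (o - 4)*(o - 2)*(o + 2)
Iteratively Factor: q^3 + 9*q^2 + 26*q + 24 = (q + 2)*(q^2 + 7*q + 12) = (q + 2)*(q + 3)*(q + 4)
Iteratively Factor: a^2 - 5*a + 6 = (a - 2)*(a - 3)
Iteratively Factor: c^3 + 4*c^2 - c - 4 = (c + 4)*(c^2 - 1) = (c + 1)*(c + 4)*(c - 1)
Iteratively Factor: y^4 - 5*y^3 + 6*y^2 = (y)*(y^3 - 5*y^2 + 6*y) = y*(y - 2)*(y^2 - 3*y) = y*(y - 3)*(y - 2)*(y)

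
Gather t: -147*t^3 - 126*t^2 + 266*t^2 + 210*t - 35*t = -147*t^3 + 140*t^2 + 175*t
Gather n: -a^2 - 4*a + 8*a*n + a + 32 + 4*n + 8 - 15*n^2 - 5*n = -a^2 - 3*a - 15*n^2 + n*(8*a - 1) + 40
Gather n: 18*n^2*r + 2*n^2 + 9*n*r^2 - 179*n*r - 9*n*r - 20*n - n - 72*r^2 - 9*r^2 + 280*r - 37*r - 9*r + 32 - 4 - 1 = n^2*(18*r + 2) + n*(9*r^2 - 188*r - 21) - 81*r^2 + 234*r + 27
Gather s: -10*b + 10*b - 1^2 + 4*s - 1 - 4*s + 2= 0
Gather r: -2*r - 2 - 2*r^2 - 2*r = -2*r^2 - 4*r - 2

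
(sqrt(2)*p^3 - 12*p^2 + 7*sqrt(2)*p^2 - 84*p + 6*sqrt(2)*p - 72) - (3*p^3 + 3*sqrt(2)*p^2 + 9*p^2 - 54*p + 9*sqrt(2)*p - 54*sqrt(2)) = -3*p^3 + sqrt(2)*p^3 - 21*p^2 + 4*sqrt(2)*p^2 - 30*p - 3*sqrt(2)*p - 72 + 54*sqrt(2)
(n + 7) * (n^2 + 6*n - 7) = n^3 + 13*n^2 + 35*n - 49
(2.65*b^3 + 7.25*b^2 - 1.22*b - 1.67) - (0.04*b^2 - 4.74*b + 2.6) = 2.65*b^3 + 7.21*b^2 + 3.52*b - 4.27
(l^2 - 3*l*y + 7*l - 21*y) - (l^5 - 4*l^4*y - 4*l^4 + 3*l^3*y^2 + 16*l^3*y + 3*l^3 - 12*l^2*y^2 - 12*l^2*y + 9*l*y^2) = -l^5 + 4*l^4*y + 4*l^4 - 3*l^3*y^2 - 16*l^3*y - 3*l^3 + 12*l^2*y^2 + 12*l^2*y + l^2 - 9*l*y^2 - 3*l*y + 7*l - 21*y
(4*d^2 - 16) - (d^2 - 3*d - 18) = 3*d^2 + 3*d + 2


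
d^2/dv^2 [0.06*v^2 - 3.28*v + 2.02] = 0.120000000000000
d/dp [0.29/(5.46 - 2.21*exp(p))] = 0.6409*exp(p)/(2.21*exp(p) - 5.46)^2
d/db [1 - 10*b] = -10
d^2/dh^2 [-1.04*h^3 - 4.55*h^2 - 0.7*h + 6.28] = -6.24*h - 9.1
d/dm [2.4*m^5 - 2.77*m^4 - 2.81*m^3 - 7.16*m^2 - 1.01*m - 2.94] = 12.0*m^4 - 11.08*m^3 - 8.43*m^2 - 14.32*m - 1.01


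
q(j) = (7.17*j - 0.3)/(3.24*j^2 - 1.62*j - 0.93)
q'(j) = (1.62 - 6.48*j)*(7.17*j - 0.3)/(3.24*j^2 - 1.62*j - 0.93)^2 + 7.17/(3.24*j^2 - 1.62*j - 0.93)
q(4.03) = 0.63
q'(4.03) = -0.18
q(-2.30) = -0.84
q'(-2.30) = -0.34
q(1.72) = 2.05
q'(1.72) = -2.11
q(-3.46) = -0.58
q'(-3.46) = -0.15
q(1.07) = 7.05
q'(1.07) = -28.94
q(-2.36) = -0.82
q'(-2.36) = -0.32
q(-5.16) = -0.40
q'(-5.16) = -0.07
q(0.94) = 15.70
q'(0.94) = -153.75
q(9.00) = 0.26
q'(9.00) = -0.03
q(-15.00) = -0.14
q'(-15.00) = -0.01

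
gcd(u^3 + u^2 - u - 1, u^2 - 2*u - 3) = u + 1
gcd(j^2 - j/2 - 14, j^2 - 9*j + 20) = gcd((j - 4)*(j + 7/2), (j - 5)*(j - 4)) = j - 4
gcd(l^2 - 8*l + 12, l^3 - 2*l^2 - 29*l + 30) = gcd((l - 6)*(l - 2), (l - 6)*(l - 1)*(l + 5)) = l - 6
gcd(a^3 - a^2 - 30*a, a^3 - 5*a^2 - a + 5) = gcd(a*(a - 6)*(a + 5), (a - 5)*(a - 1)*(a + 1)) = 1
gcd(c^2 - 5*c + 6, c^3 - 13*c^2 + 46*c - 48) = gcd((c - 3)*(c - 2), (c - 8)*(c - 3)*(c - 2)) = c^2 - 5*c + 6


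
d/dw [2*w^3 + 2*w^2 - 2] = 2*w*(3*w + 2)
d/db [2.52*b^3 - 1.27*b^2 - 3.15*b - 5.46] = 7.56*b^2 - 2.54*b - 3.15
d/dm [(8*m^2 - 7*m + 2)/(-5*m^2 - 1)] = (-35*m^2 + 4*m + 7)/(25*m^4 + 10*m^2 + 1)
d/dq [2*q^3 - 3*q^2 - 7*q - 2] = 6*q^2 - 6*q - 7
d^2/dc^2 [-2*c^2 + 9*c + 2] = -4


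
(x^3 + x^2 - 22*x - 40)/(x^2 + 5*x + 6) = (x^2 - x - 20)/(x + 3)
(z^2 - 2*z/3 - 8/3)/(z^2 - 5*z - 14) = (-3*z^2 + 2*z + 8)/(3*(-z^2 + 5*z + 14))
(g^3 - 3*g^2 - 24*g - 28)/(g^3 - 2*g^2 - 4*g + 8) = (g^2 - 5*g - 14)/(g^2 - 4*g + 4)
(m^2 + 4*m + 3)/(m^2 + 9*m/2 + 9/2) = 2*(m + 1)/(2*m + 3)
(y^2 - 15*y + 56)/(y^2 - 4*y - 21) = (y - 8)/(y + 3)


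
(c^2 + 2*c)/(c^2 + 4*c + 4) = c/(c + 2)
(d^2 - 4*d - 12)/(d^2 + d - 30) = (d^2 - 4*d - 12)/(d^2 + d - 30)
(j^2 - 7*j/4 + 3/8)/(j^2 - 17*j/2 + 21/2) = (j - 1/4)/(j - 7)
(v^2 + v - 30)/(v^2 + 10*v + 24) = (v - 5)/(v + 4)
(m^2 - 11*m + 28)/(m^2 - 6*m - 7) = (m - 4)/(m + 1)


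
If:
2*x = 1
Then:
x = 1/2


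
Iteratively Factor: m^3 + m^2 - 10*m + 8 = (m - 2)*(m^2 + 3*m - 4) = (m - 2)*(m + 4)*(m - 1)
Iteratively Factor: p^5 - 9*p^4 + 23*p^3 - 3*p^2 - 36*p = (p + 1)*(p^4 - 10*p^3 + 33*p^2 - 36*p) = p*(p + 1)*(p^3 - 10*p^2 + 33*p - 36) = p*(p - 3)*(p + 1)*(p^2 - 7*p + 12) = p*(p - 3)^2*(p + 1)*(p - 4)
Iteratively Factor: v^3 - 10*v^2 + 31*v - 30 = (v - 5)*(v^2 - 5*v + 6) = (v - 5)*(v - 2)*(v - 3)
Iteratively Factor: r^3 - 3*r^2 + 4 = (r - 2)*(r^2 - r - 2) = (r - 2)*(r + 1)*(r - 2)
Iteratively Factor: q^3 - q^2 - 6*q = (q)*(q^2 - q - 6) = q*(q - 3)*(q + 2)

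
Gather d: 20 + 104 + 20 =144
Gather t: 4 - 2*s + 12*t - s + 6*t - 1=-3*s + 18*t + 3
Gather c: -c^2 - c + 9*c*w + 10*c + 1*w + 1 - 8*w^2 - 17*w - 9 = -c^2 + c*(9*w + 9) - 8*w^2 - 16*w - 8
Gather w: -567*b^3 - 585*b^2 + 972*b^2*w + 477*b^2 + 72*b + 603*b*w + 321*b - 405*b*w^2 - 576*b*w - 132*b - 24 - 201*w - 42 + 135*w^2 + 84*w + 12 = -567*b^3 - 108*b^2 + 261*b + w^2*(135 - 405*b) + w*(972*b^2 + 27*b - 117) - 54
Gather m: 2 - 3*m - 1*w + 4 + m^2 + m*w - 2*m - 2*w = m^2 + m*(w - 5) - 3*w + 6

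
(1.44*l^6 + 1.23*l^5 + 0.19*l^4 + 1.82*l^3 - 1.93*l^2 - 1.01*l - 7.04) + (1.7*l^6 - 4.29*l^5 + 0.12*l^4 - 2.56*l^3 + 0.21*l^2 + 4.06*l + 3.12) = 3.14*l^6 - 3.06*l^5 + 0.31*l^4 - 0.74*l^3 - 1.72*l^2 + 3.05*l - 3.92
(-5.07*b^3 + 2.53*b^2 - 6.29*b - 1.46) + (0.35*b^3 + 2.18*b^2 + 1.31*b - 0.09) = -4.72*b^3 + 4.71*b^2 - 4.98*b - 1.55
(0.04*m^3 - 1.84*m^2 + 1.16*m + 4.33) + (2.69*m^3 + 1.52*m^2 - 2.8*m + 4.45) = 2.73*m^3 - 0.32*m^2 - 1.64*m + 8.78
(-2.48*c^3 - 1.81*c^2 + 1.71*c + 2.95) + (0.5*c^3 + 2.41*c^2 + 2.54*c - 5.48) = -1.98*c^3 + 0.6*c^2 + 4.25*c - 2.53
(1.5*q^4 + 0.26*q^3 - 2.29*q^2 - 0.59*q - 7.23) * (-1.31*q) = -1.965*q^5 - 0.3406*q^4 + 2.9999*q^3 + 0.7729*q^2 + 9.4713*q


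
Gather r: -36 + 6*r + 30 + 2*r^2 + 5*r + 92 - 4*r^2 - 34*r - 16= -2*r^2 - 23*r + 70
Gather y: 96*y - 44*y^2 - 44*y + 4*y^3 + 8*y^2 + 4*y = 4*y^3 - 36*y^2 + 56*y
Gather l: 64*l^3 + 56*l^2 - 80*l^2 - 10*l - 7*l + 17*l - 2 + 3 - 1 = 64*l^3 - 24*l^2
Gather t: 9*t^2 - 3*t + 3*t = 9*t^2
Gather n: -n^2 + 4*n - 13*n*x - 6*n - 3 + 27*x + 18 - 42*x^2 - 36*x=-n^2 + n*(-13*x - 2) - 42*x^2 - 9*x + 15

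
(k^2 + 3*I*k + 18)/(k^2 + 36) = (k - 3*I)/(k - 6*I)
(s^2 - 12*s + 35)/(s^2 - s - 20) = (s - 7)/(s + 4)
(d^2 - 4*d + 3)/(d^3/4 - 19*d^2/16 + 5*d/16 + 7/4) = 16*(d^2 - 4*d + 3)/(4*d^3 - 19*d^2 + 5*d + 28)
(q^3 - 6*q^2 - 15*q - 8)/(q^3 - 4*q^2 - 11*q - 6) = (q - 8)/(q - 6)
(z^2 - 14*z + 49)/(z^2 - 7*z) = (z - 7)/z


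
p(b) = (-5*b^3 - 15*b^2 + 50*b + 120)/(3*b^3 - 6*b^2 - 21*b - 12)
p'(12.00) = 0.08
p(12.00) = -2.49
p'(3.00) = 3.65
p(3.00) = 0.00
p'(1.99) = 1.67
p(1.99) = -2.24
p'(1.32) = 2.04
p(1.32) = -3.43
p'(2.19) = 1.73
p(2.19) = -1.90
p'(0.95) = 2.77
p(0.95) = -4.30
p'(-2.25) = -0.73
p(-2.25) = 0.39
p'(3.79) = 72.86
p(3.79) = 12.33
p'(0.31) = 6.78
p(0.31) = -7.05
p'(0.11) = 10.23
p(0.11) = -8.72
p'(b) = (-15*b^2 - 30*b + 50)/(3*b^3 - 6*b^2 - 21*b - 12) + (-9*b^2 + 12*b + 21)*(-5*b^3 - 15*b^2 + 50*b + 120)/(3*b^3 - 6*b^2 - 21*b - 12)^2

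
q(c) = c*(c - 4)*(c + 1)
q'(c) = c*(c - 4) + c*(c + 1) + (c - 4)*(c + 1)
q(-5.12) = -192.38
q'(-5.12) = 105.36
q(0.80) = -4.61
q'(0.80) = -6.88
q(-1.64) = -5.92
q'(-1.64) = 13.91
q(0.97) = -5.79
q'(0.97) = -7.00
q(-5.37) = -219.88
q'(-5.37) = 114.73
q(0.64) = -3.53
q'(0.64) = -6.61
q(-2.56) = -26.20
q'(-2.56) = 31.02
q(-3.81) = -83.61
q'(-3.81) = 62.41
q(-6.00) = -300.00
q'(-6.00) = 140.00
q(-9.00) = -936.00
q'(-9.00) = 293.00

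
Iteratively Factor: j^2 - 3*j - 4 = (j - 4)*(j + 1)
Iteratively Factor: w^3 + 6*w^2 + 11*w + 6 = (w + 2)*(w^2 + 4*w + 3) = (w + 2)*(w + 3)*(w + 1)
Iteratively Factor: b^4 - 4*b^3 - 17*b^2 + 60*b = (b)*(b^3 - 4*b^2 - 17*b + 60) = b*(b + 4)*(b^2 - 8*b + 15) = b*(b - 5)*(b + 4)*(b - 3)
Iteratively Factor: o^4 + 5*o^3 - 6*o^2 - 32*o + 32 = (o + 4)*(o^3 + o^2 - 10*o + 8) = (o + 4)^2*(o^2 - 3*o + 2) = (o - 1)*(o + 4)^2*(o - 2)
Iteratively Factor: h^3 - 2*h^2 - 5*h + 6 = (h + 2)*(h^2 - 4*h + 3) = (h - 3)*(h + 2)*(h - 1)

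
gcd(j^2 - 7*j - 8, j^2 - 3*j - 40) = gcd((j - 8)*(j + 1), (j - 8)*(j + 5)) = j - 8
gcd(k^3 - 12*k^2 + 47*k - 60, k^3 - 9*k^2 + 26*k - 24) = k^2 - 7*k + 12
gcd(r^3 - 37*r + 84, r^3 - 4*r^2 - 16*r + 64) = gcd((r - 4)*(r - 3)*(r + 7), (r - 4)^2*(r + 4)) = r - 4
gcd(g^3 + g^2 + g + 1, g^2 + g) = g + 1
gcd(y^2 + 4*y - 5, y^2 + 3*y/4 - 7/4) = y - 1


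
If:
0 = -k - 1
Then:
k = -1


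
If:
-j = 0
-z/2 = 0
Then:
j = 0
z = 0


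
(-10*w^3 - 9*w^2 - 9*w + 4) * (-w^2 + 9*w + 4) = 10*w^5 - 81*w^4 - 112*w^3 - 121*w^2 + 16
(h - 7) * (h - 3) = h^2 - 10*h + 21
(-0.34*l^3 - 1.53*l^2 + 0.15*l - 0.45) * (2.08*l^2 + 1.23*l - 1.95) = -0.7072*l^5 - 3.6006*l^4 - 0.9069*l^3 + 2.232*l^2 - 0.846*l + 0.8775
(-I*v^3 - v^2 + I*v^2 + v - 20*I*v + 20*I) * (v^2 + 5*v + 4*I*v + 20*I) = -I*v^5 + 3*v^4 - 4*I*v^4 + 12*v^3 - 19*I*v^3 + 65*v^2 - 96*I*v^2 + 320*v + 120*I*v - 400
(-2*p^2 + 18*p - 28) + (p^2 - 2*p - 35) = -p^2 + 16*p - 63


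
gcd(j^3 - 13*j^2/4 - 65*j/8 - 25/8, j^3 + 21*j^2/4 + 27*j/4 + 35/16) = j^2 + 7*j/4 + 5/8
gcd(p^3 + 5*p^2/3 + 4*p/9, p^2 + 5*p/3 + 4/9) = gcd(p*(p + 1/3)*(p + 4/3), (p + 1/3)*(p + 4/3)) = p^2 + 5*p/3 + 4/9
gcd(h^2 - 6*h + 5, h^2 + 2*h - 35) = h - 5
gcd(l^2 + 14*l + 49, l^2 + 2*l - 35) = l + 7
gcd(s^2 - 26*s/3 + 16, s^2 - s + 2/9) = 1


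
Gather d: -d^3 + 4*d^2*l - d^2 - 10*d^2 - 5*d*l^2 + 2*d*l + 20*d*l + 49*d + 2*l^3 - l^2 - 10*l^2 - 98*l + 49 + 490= -d^3 + d^2*(4*l - 11) + d*(-5*l^2 + 22*l + 49) + 2*l^3 - 11*l^2 - 98*l + 539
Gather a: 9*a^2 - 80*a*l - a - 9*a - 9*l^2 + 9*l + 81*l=9*a^2 + a*(-80*l - 10) - 9*l^2 + 90*l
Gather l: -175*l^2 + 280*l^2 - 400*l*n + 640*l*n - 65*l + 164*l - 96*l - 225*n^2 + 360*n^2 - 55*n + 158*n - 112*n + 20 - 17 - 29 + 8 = 105*l^2 + l*(240*n + 3) + 135*n^2 - 9*n - 18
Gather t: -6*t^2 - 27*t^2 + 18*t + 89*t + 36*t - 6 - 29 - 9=-33*t^2 + 143*t - 44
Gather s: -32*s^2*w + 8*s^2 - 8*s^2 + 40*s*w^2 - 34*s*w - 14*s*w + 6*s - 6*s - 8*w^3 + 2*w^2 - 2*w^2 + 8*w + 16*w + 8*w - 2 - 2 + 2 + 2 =-32*s^2*w + s*(40*w^2 - 48*w) - 8*w^3 + 32*w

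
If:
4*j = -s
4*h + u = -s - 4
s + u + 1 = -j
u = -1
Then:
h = -3/4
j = 0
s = 0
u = -1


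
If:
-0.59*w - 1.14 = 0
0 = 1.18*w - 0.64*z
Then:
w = -1.93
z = -3.56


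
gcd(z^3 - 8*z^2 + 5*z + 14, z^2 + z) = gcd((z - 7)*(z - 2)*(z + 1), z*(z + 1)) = z + 1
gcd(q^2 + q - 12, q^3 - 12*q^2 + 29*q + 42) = 1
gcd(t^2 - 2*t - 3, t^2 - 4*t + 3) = t - 3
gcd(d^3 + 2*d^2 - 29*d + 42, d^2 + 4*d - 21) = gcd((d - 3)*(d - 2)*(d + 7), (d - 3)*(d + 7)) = d^2 + 4*d - 21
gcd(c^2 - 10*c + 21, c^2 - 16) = 1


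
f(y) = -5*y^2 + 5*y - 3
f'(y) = 5 - 10*y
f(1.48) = -6.55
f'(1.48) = -9.80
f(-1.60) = -23.80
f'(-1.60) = 21.00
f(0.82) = -2.26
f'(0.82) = -3.20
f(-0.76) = -9.69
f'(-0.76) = 12.60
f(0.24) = -2.09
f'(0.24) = 2.60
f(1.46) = -6.36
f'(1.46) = -9.60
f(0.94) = -2.72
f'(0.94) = -4.40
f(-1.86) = -29.60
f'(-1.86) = 23.60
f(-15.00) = -1203.00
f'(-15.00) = 155.00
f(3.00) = -33.00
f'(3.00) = -25.00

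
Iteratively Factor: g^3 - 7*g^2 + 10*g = (g)*(g^2 - 7*g + 10) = g*(g - 2)*(g - 5)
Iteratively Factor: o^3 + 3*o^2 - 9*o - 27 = (o - 3)*(o^2 + 6*o + 9) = (o - 3)*(o + 3)*(o + 3)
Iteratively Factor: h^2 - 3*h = (h - 3)*(h)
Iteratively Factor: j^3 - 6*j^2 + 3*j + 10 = (j + 1)*(j^2 - 7*j + 10) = (j - 5)*(j + 1)*(j - 2)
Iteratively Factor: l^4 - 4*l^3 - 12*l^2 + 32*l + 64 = (l - 4)*(l^3 - 12*l - 16) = (l - 4)^2*(l^2 + 4*l + 4) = (l - 4)^2*(l + 2)*(l + 2)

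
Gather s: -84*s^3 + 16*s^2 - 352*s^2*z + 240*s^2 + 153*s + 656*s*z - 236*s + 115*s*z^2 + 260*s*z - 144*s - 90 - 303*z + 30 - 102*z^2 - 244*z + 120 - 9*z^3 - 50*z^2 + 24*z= -84*s^3 + s^2*(256 - 352*z) + s*(115*z^2 + 916*z - 227) - 9*z^3 - 152*z^2 - 523*z + 60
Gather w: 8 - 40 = -32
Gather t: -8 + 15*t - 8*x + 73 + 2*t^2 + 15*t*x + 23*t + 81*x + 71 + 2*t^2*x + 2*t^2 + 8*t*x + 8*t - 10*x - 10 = t^2*(2*x + 4) + t*(23*x + 46) + 63*x + 126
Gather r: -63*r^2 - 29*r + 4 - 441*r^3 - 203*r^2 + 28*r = -441*r^3 - 266*r^2 - r + 4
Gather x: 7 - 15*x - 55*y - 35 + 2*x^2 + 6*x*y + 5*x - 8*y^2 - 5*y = 2*x^2 + x*(6*y - 10) - 8*y^2 - 60*y - 28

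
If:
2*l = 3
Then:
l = 3/2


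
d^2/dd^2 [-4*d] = 0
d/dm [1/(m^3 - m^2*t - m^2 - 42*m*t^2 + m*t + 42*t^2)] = (-3*m^2 + 2*m*t + 2*m + 42*t^2 - t)/(m^3 - m^2*t - m^2 - 42*m*t^2 + m*t + 42*t^2)^2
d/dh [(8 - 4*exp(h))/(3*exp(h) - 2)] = -16*exp(h)/(3*exp(h) - 2)^2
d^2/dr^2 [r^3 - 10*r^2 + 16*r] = 6*r - 20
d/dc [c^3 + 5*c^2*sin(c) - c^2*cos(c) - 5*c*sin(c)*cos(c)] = c^2*sin(c) + 5*c^2*cos(c) + 3*c^2 + 10*c*sin(c) - 2*c*cos(c) - 5*c*cos(2*c) - 5*sin(2*c)/2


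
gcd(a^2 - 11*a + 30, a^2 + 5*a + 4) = 1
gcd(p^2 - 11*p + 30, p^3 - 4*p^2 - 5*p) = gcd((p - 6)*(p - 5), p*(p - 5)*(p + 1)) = p - 5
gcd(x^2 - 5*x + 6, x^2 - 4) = x - 2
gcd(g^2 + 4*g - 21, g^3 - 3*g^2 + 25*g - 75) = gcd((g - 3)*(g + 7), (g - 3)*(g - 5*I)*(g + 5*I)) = g - 3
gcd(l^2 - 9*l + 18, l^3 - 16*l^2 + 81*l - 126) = l^2 - 9*l + 18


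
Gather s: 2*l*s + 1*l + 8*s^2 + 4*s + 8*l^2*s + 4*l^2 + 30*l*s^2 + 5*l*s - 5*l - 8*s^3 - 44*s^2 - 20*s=4*l^2 - 4*l - 8*s^3 + s^2*(30*l - 36) + s*(8*l^2 + 7*l - 16)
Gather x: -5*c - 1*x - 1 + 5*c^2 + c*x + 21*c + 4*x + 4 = 5*c^2 + 16*c + x*(c + 3) + 3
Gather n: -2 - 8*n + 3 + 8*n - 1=0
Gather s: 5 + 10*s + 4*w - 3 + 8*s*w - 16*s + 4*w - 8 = s*(8*w - 6) + 8*w - 6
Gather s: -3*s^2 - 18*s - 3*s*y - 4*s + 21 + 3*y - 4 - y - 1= -3*s^2 + s*(-3*y - 22) + 2*y + 16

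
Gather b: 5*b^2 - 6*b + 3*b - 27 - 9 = 5*b^2 - 3*b - 36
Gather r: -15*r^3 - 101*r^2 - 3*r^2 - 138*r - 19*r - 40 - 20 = -15*r^3 - 104*r^2 - 157*r - 60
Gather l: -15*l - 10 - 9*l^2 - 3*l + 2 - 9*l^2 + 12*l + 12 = -18*l^2 - 6*l + 4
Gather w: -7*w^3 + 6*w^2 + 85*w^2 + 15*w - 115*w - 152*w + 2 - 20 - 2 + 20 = -7*w^3 + 91*w^2 - 252*w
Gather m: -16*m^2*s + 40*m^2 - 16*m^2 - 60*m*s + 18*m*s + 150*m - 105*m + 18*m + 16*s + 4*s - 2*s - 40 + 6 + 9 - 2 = m^2*(24 - 16*s) + m*(63 - 42*s) + 18*s - 27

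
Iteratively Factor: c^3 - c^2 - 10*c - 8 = (c + 2)*(c^2 - 3*c - 4) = (c + 1)*(c + 2)*(c - 4)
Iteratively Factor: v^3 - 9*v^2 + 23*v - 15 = (v - 5)*(v^2 - 4*v + 3) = (v - 5)*(v - 1)*(v - 3)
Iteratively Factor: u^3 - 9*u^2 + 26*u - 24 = (u - 4)*(u^2 - 5*u + 6) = (u - 4)*(u - 2)*(u - 3)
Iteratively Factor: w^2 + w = (w)*(w + 1)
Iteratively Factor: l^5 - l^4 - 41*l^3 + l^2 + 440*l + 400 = (l + 4)*(l^4 - 5*l^3 - 21*l^2 + 85*l + 100) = (l + 4)^2*(l^3 - 9*l^2 + 15*l + 25) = (l - 5)*(l + 4)^2*(l^2 - 4*l - 5) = (l - 5)^2*(l + 4)^2*(l + 1)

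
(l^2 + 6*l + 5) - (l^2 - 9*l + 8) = 15*l - 3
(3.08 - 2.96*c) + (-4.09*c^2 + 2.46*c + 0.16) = -4.09*c^2 - 0.5*c + 3.24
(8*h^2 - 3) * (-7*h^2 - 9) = -56*h^4 - 51*h^2 + 27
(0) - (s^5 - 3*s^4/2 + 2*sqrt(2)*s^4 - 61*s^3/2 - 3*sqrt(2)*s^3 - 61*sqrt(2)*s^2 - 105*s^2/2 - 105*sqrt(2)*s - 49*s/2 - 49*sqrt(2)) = -s^5 - 2*sqrt(2)*s^4 + 3*s^4/2 + 3*sqrt(2)*s^3 + 61*s^3/2 + 105*s^2/2 + 61*sqrt(2)*s^2 + 49*s/2 + 105*sqrt(2)*s + 49*sqrt(2)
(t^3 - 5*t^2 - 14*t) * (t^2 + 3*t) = t^5 - 2*t^4 - 29*t^3 - 42*t^2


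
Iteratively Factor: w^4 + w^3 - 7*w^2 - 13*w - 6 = (w + 2)*(w^3 - w^2 - 5*w - 3) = (w + 1)*(w + 2)*(w^2 - 2*w - 3) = (w + 1)^2*(w + 2)*(w - 3)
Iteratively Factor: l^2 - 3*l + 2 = (l - 1)*(l - 2)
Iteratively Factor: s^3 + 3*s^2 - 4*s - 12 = (s + 2)*(s^2 + s - 6) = (s - 2)*(s + 2)*(s + 3)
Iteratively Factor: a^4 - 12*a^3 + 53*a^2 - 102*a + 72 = (a - 3)*(a^3 - 9*a^2 + 26*a - 24) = (a - 3)*(a - 2)*(a^2 - 7*a + 12) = (a - 3)^2*(a - 2)*(a - 4)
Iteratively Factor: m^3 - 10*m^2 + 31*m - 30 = (m - 5)*(m^2 - 5*m + 6) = (m - 5)*(m - 3)*(m - 2)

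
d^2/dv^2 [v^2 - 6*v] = 2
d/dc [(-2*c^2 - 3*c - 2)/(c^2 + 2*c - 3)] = (-c^2 + 16*c + 13)/(c^4 + 4*c^3 - 2*c^2 - 12*c + 9)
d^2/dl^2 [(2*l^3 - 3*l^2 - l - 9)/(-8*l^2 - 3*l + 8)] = 2*(-154*l^3 + 2448*l^2 + 456*l + 873)/(512*l^6 + 576*l^5 - 1320*l^4 - 1125*l^3 + 1320*l^2 + 576*l - 512)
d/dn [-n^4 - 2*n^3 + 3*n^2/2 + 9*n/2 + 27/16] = -4*n^3 - 6*n^2 + 3*n + 9/2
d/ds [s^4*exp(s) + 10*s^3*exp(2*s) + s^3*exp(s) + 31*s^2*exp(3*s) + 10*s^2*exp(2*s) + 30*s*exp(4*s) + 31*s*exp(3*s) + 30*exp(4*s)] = (s^4 + 20*s^3*exp(s) + 5*s^3 + 93*s^2*exp(2*s) + 50*s^2*exp(s) + 3*s^2 + 120*s*exp(3*s) + 155*s*exp(2*s) + 20*s*exp(s) + 150*exp(3*s) + 31*exp(2*s))*exp(s)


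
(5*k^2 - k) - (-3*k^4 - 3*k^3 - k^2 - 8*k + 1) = 3*k^4 + 3*k^3 + 6*k^2 + 7*k - 1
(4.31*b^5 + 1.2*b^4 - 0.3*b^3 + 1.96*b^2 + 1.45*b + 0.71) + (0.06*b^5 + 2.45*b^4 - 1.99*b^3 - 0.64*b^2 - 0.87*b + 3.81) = 4.37*b^5 + 3.65*b^4 - 2.29*b^3 + 1.32*b^2 + 0.58*b + 4.52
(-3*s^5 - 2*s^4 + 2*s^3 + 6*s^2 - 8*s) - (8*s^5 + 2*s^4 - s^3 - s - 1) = -11*s^5 - 4*s^4 + 3*s^3 + 6*s^2 - 7*s + 1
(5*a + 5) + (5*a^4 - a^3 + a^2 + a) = 5*a^4 - a^3 + a^2 + 6*a + 5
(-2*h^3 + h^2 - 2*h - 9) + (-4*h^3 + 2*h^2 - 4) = -6*h^3 + 3*h^2 - 2*h - 13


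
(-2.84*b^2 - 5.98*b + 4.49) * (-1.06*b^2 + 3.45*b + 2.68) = 3.0104*b^4 - 3.4592*b^3 - 33.0016*b^2 - 0.535900000000002*b + 12.0332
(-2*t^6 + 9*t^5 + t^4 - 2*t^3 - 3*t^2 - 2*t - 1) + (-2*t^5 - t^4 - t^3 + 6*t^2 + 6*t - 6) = -2*t^6 + 7*t^5 - 3*t^3 + 3*t^2 + 4*t - 7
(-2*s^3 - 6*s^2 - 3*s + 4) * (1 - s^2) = 2*s^5 + 6*s^4 + s^3 - 10*s^2 - 3*s + 4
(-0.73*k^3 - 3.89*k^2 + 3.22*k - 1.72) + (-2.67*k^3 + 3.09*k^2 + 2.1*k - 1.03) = -3.4*k^3 - 0.8*k^2 + 5.32*k - 2.75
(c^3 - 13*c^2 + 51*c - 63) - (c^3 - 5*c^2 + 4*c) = -8*c^2 + 47*c - 63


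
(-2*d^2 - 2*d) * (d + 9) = -2*d^3 - 20*d^2 - 18*d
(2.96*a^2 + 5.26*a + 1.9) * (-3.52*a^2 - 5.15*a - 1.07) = -10.4192*a^4 - 33.7592*a^3 - 36.9442*a^2 - 15.4132*a - 2.033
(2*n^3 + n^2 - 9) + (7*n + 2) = 2*n^3 + n^2 + 7*n - 7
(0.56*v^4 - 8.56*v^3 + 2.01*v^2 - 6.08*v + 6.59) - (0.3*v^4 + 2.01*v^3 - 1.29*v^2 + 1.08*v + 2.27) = 0.26*v^4 - 10.57*v^3 + 3.3*v^2 - 7.16*v + 4.32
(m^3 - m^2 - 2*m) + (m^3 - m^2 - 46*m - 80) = 2*m^3 - 2*m^2 - 48*m - 80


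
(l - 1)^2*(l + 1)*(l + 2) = l^4 + l^3 - 3*l^2 - l + 2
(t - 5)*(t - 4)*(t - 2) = t^3 - 11*t^2 + 38*t - 40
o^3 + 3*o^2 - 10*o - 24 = (o - 3)*(o + 2)*(o + 4)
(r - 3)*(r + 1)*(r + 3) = r^3 + r^2 - 9*r - 9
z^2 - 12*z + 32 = (z - 8)*(z - 4)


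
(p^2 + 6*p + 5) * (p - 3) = p^3 + 3*p^2 - 13*p - 15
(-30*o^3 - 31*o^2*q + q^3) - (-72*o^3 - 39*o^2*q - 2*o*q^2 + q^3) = 42*o^3 + 8*o^2*q + 2*o*q^2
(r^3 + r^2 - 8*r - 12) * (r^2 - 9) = r^5 + r^4 - 17*r^3 - 21*r^2 + 72*r + 108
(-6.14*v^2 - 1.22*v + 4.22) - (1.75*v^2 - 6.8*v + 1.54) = -7.89*v^2 + 5.58*v + 2.68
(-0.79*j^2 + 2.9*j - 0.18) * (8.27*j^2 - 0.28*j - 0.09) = -6.5333*j^4 + 24.2042*j^3 - 2.2295*j^2 - 0.2106*j + 0.0162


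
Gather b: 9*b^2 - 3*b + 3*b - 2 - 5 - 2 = 9*b^2 - 9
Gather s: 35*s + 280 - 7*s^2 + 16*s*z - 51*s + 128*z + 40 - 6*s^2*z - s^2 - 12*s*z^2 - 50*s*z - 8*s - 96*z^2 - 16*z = s^2*(-6*z - 8) + s*(-12*z^2 - 34*z - 24) - 96*z^2 + 112*z + 320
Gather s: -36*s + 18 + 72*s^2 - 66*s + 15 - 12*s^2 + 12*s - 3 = 60*s^2 - 90*s + 30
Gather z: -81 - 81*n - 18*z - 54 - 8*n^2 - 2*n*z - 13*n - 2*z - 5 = -8*n^2 - 94*n + z*(-2*n - 20) - 140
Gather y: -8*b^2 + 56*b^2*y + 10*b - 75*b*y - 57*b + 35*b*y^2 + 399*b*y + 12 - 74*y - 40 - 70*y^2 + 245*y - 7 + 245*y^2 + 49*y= -8*b^2 - 47*b + y^2*(35*b + 175) + y*(56*b^2 + 324*b + 220) - 35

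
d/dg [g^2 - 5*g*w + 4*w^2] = 2*g - 5*w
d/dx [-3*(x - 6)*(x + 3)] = 9 - 6*x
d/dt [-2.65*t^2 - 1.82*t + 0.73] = -5.3*t - 1.82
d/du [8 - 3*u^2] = -6*u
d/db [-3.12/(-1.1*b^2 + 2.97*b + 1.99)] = (9.2664 - 6.864*b)/(-1.1*b^2 + 2.97*b + 1.99)^2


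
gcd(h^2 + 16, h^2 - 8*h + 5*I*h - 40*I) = 1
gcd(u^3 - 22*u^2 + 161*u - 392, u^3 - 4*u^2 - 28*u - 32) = u - 8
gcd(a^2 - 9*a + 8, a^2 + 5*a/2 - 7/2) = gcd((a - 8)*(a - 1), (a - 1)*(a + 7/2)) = a - 1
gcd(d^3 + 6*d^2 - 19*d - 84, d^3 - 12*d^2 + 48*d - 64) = d - 4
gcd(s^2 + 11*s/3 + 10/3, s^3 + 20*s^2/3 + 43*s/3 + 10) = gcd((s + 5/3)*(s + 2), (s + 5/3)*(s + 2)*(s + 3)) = s^2 + 11*s/3 + 10/3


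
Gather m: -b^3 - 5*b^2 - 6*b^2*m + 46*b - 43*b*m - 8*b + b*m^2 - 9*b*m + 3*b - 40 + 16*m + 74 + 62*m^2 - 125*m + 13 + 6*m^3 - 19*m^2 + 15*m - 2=-b^3 - 5*b^2 + 41*b + 6*m^3 + m^2*(b + 43) + m*(-6*b^2 - 52*b - 94) + 45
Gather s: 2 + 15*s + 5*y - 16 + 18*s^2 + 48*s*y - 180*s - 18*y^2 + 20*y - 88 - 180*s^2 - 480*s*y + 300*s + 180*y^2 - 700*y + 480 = -162*s^2 + s*(135 - 432*y) + 162*y^2 - 675*y + 378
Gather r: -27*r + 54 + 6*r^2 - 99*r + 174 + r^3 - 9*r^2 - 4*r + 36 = r^3 - 3*r^2 - 130*r + 264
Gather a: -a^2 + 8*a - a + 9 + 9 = -a^2 + 7*a + 18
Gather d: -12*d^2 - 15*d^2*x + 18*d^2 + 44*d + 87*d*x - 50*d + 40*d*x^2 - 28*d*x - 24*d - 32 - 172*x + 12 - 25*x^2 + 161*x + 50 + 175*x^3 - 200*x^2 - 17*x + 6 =d^2*(6 - 15*x) + d*(40*x^2 + 59*x - 30) + 175*x^3 - 225*x^2 - 28*x + 36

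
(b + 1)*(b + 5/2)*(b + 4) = b^3 + 15*b^2/2 + 33*b/2 + 10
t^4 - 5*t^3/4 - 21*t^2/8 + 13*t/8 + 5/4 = (t - 2)*(t - 1)*(t + 1/2)*(t + 5/4)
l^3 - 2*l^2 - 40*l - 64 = (l - 8)*(l + 2)*(l + 4)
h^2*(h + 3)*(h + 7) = h^4 + 10*h^3 + 21*h^2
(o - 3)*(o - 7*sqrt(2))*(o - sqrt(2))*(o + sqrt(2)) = o^4 - 7*sqrt(2)*o^3 - 3*o^3 - 2*o^2 + 21*sqrt(2)*o^2 + 6*o + 14*sqrt(2)*o - 42*sqrt(2)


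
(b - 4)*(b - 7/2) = b^2 - 15*b/2 + 14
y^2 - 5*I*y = y*(y - 5*I)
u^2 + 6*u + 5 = (u + 1)*(u + 5)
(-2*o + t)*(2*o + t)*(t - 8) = -4*o^2*t + 32*o^2 + t^3 - 8*t^2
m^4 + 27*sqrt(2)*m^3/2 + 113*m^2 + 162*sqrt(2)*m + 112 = (m + sqrt(2)/2)*(m + 2*sqrt(2))*(m + 4*sqrt(2))*(m + 7*sqrt(2))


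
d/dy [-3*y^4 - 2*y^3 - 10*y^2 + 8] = 2*y*(-6*y^2 - 3*y - 10)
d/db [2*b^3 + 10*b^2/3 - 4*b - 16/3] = 6*b^2 + 20*b/3 - 4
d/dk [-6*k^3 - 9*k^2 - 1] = 18*k*(-k - 1)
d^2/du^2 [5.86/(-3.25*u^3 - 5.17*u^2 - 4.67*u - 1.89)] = ((114.27*u + 60.5924)*(3.25*u^3 + 5.17*u^2 + 4.67*u + 1.89) - 5.86*(9.75*u^2 + 10.34*u + 4.67)*(19.5*u^2 + 20.68*u + 9.34))/(3.25*u^3 + 5.17*u^2 + 4.67*u + 1.89)^3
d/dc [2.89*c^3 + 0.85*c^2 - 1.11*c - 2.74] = 8.67*c^2 + 1.7*c - 1.11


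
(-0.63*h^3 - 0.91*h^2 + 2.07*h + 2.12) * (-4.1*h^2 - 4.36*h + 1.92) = 2.583*h^5 + 6.4778*h^4 - 5.729*h^3 - 19.4644*h^2 - 5.2688*h + 4.0704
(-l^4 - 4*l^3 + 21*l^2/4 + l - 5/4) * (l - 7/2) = -l^5 - l^4/2 + 77*l^3/4 - 139*l^2/8 - 19*l/4 + 35/8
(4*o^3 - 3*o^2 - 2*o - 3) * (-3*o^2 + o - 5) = -12*o^5 + 13*o^4 - 17*o^3 + 22*o^2 + 7*o + 15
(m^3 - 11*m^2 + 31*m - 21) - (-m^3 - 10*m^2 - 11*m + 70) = 2*m^3 - m^2 + 42*m - 91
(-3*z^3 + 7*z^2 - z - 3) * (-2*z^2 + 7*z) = 6*z^5 - 35*z^4 + 51*z^3 - z^2 - 21*z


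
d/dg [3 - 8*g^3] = -24*g^2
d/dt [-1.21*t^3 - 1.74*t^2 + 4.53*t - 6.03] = -3.63*t^2 - 3.48*t + 4.53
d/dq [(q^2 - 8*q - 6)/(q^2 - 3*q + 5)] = (5*q^2 + 22*q - 58)/(q^4 - 6*q^3 + 19*q^2 - 30*q + 25)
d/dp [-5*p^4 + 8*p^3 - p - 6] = -20*p^3 + 24*p^2 - 1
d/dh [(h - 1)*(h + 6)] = 2*h + 5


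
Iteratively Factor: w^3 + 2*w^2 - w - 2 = (w + 1)*(w^2 + w - 2) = (w - 1)*(w + 1)*(w + 2)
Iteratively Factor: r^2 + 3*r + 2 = (r + 2)*(r + 1)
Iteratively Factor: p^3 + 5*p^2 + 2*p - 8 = (p - 1)*(p^2 + 6*p + 8) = (p - 1)*(p + 2)*(p + 4)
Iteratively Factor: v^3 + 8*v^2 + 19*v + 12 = (v + 3)*(v^2 + 5*v + 4) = (v + 3)*(v + 4)*(v + 1)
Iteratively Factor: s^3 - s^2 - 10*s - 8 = (s + 2)*(s^2 - 3*s - 4) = (s - 4)*(s + 2)*(s + 1)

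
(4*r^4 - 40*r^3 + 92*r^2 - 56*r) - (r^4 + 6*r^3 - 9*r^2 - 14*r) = 3*r^4 - 46*r^3 + 101*r^2 - 42*r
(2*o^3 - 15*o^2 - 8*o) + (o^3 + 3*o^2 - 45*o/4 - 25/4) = 3*o^3 - 12*o^2 - 77*o/4 - 25/4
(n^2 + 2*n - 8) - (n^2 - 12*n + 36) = 14*n - 44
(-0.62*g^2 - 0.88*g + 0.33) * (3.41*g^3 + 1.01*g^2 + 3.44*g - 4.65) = -2.1142*g^5 - 3.627*g^4 - 1.8963*g^3 + 0.1891*g^2 + 5.2272*g - 1.5345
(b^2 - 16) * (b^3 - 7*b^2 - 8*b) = b^5 - 7*b^4 - 24*b^3 + 112*b^2 + 128*b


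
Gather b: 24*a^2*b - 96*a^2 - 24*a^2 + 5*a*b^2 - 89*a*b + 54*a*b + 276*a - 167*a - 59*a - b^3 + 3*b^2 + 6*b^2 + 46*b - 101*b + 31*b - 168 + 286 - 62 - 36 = -120*a^2 + 50*a - b^3 + b^2*(5*a + 9) + b*(24*a^2 - 35*a - 24) + 20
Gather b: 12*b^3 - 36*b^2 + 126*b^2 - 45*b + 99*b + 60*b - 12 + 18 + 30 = 12*b^3 + 90*b^2 + 114*b + 36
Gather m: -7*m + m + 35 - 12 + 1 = 24 - 6*m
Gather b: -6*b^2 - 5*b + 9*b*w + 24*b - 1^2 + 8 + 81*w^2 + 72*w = -6*b^2 + b*(9*w + 19) + 81*w^2 + 72*w + 7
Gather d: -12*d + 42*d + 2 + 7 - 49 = 30*d - 40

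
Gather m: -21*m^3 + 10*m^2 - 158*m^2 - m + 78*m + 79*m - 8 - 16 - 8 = -21*m^3 - 148*m^2 + 156*m - 32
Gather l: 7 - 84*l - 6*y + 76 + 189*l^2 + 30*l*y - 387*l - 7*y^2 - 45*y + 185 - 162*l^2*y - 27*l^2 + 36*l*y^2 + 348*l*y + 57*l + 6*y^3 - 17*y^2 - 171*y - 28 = l^2*(162 - 162*y) + l*(36*y^2 + 378*y - 414) + 6*y^3 - 24*y^2 - 222*y + 240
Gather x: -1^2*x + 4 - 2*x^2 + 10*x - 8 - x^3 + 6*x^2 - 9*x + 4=-x^3 + 4*x^2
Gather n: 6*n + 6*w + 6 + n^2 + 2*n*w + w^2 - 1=n^2 + n*(2*w + 6) + w^2 + 6*w + 5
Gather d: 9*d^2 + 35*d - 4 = 9*d^2 + 35*d - 4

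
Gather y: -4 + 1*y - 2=y - 6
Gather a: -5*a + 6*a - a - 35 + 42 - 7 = 0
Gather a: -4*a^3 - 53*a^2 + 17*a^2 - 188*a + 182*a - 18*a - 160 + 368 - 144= -4*a^3 - 36*a^2 - 24*a + 64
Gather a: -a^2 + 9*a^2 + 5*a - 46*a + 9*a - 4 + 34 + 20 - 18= 8*a^2 - 32*a + 32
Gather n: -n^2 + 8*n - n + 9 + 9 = -n^2 + 7*n + 18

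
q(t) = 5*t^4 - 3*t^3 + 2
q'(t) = 20*t^3 - 9*t^2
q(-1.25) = 20.07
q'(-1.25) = -53.12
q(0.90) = 3.09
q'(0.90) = 7.29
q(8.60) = 25444.24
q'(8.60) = 12055.48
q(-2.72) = 336.05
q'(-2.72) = -469.06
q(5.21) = 3261.75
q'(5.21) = 2584.12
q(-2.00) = 106.00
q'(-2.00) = -196.00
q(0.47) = 1.93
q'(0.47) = 0.09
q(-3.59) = 971.32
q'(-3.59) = -1041.36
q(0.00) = 2.00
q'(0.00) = 0.00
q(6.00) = 5834.00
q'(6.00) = 3996.00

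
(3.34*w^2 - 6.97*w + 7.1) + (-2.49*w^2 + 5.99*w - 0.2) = 0.85*w^2 - 0.98*w + 6.9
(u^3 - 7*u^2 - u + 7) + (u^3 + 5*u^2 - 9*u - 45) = 2*u^3 - 2*u^2 - 10*u - 38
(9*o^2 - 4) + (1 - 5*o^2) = 4*o^2 - 3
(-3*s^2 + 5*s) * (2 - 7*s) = 21*s^3 - 41*s^2 + 10*s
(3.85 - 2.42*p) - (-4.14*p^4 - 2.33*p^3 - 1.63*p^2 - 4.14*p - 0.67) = 4.14*p^4 + 2.33*p^3 + 1.63*p^2 + 1.72*p + 4.52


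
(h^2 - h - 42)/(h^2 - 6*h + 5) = (h^2 - h - 42)/(h^2 - 6*h + 5)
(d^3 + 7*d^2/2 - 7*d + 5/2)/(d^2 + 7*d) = (2*d^3 + 7*d^2 - 14*d + 5)/(2*d*(d + 7))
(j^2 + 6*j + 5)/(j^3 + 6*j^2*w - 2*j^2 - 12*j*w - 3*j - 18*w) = (j + 5)/(j^2 + 6*j*w - 3*j - 18*w)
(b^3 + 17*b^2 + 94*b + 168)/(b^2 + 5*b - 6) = (b^2 + 11*b + 28)/(b - 1)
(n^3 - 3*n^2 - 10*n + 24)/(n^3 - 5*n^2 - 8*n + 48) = (n - 2)/(n - 4)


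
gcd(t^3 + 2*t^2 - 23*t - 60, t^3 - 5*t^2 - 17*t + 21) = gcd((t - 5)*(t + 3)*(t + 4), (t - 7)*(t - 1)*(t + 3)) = t + 3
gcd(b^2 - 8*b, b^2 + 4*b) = b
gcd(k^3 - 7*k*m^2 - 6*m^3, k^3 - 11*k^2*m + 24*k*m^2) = k - 3*m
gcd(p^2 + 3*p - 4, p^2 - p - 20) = p + 4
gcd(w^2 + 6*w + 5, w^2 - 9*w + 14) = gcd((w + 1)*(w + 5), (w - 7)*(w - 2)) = 1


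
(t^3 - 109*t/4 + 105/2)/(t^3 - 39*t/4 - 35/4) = (-4*t^3 + 109*t - 210)/(-4*t^3 + 39*t + 35)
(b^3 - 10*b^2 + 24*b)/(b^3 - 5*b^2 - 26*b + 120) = b/(b + 5)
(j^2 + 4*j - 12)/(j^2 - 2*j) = (j + 6)/j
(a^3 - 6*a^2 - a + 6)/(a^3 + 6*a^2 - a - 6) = (a - 6)/(a + 6)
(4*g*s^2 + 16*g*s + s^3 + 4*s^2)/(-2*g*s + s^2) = (4*g*s + 16*g + s^2 + 4*s)/(-2*g + s)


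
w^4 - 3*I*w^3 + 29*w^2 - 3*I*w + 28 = (w - 7*I)*(w - I)*(w + I)*(w + 4*I)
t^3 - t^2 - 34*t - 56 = (t - 7)*(t + 2)*(t + 4)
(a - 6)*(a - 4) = a^2 - 10*a + 24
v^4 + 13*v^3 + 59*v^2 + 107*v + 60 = (v + 1)*(v + 3)*(v + 4)*(v + 5)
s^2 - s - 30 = (s - 6)*(s + 5)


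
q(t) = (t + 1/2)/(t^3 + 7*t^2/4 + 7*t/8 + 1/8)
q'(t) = (t + 1/2)*(-3*t^2 - 7*t/2 - 7/8)/(t^3 + 7*t^2/4 + 7*t/8 + 1/8)^2 + 1/(t^3 + 7*t^2/4 + 7*t/8 + 1/8) = 4*(-8*t - 5)/(16*t^4 + 40*t^3 + 33*t^2 + 10*t + 1)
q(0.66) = 0.66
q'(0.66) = -1.13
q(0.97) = 0.42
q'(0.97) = -0.55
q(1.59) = 0.21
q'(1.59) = -0.20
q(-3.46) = 0.13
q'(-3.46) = 0.09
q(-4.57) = 0.06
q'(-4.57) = 0.03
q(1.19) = 0.32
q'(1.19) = -0.37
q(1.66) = 0.20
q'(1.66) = -0.18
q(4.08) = 0.05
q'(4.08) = -0.02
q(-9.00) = 0.01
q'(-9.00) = 0.00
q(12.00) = 0.01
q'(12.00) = 0.00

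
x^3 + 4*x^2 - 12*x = x*(x - 2)*(x + 6)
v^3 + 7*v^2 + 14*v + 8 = (v + 1)*(v + 2)*(v + 4)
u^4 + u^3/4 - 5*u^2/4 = u^2*(u - 1)*(u + 5/4)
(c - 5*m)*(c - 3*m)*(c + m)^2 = c^4 - 6*c^3*m + 22*c*m^3 + 15*m^4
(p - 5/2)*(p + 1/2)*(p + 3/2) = p^3 - p^2/2 - 17*p/4 - 15/8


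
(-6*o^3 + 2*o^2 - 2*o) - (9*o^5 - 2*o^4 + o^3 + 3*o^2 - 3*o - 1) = -9*o^5 + 2*o^4 - 7*o^3 - o^2 + o + 1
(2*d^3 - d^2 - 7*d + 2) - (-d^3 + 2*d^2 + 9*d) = 3*d^3 - 3*d^2 - 16*d + 2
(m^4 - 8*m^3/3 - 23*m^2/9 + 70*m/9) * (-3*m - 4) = -3*m^5 + 4*m^4 + 55*m^3/3 - 118*m^2/9 - 280*m/9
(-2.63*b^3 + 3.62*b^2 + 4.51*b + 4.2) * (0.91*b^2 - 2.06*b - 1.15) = -2.3933*b^5 + 8.712*b^4 - 0.328600000000001*b^3 - 9.6316*b^2 - 13.8385*b - 4.83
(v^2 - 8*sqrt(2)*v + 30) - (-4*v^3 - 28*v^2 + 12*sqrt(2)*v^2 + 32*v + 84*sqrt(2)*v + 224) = 4*v^3 - 12*sqrt(2)*v^2 + 29*v^2 - 92*sqrt(2)*v - 32*v - 194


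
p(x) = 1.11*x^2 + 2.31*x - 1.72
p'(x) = 2.22*x + 2.31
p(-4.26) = 8.58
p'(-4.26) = -7.15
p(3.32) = 18.18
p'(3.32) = 9.68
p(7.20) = 72.45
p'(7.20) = 18.29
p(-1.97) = -1.96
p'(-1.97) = -2.06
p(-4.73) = 12.19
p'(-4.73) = -8.19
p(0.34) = -0.81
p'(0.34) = 3.06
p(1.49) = 4.19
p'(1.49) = 5.62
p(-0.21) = -2.16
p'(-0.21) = 1.84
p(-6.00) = 24.38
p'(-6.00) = -11.01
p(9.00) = 108.98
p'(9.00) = 22.29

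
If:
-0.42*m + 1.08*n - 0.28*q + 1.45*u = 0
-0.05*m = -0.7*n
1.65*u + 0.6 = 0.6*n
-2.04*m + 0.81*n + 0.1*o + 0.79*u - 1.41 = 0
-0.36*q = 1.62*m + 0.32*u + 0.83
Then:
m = -0.03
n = -0.00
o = 16.41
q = -1.85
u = -0.36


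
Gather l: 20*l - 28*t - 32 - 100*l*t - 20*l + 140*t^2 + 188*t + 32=-100*l*t + 140*t^2 + 160*t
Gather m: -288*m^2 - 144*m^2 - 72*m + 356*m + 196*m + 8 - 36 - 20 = -432*m^2 + 480*m - 48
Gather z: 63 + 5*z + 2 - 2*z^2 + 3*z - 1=-2*z^2 + 8*z + 64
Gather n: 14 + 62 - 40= 36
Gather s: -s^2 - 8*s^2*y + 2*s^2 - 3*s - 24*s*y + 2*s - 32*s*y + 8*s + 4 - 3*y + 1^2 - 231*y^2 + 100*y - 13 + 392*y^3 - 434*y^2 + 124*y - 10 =s^2*(1 - 8*y) + s*(7 - 56*y) + 392*y^3 - 665*y^2 + 221*y - 18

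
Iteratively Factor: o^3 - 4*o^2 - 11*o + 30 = (o - 5)*(o^2 + o - 6) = (o - 5)*(o + 3)*(o - 2)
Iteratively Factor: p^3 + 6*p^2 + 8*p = (p + 2)*(p^2 + 4*p) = (p + 2)*(p + 4)*(p)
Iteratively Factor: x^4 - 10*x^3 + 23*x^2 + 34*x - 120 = (x - 4)*(x^3 - 6*x^2 - x + 30) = (x - 4)*(x - 3)*(x^2 - 3*x - 10) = (x - 4)*(x - 3)*(x + 2)*(x - 5)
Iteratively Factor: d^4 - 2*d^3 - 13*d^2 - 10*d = (d)*(d^3 - 2*d^2 - 13*d - 10) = d*(d + 2)*(d^2 - 4*d - 5) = d*(d + 1)*(d + 2)*(d - 5)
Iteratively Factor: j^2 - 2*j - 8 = (j - 4)*(j + 2)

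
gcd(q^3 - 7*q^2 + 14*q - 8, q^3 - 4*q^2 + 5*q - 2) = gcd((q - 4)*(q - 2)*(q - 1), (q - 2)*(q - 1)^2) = q^2 - 3*q + 2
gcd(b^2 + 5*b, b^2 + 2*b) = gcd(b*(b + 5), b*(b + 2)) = b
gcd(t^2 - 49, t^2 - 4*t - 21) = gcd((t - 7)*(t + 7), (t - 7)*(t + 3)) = t - 7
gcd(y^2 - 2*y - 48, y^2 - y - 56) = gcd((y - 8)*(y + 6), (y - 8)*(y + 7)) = y - 8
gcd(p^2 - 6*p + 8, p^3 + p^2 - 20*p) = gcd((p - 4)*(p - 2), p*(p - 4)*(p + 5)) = p - 4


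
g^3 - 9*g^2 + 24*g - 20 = (g - 5)*(g - 2)^2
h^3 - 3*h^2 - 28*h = h*(h - 7)*(h + 4)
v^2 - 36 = (v - 6)*(v + 6)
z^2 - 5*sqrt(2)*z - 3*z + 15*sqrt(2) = (z - 3)*(z - 5*sqrt(2))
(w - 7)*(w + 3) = w^2 - 4*w - 21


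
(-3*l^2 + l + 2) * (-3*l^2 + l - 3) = 9*l^4 - 6*l^3 + 4*l^2 - l - 6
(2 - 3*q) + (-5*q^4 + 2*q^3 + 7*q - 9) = -5*q^4 + 2*q^3 + 4*q - 7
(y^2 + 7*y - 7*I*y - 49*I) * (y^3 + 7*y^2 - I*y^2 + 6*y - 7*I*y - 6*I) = y^5 + 14*y^4 - 8*I*y^4 + 48*y^3 - 112*I*y^3 - 56*y^2 - 440*I*y^2 - 385*y - 336*I*y - 294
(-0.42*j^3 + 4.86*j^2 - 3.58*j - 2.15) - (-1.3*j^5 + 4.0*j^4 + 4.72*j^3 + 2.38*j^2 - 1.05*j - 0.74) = 1.3*j^5 - 4.0*j^4 - 5.14*j^3 + 2.48*j^2 - 2.53*j - 1.41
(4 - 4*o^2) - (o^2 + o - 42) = -5*o^2 - o + 46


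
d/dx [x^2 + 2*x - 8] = 2*x + 2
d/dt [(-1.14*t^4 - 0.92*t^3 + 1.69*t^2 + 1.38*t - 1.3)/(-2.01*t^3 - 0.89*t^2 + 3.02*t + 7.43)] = (2.2914*t^6 + 2.0292*t^5 - 6.1127*t^4 - 33.89*t^3 - 22.0138*t^2 + 22.7994*t + 14.1794)/(4.0401*t^6 + 3.5778*t^5 - 11.3483*t^4 - 35.2442*t^3 - 4.105*t^2 + 44.8772*t + 55.2049)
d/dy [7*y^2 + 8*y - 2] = 14*y + 8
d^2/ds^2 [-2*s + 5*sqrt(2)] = 0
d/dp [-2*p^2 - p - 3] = -4*p - 1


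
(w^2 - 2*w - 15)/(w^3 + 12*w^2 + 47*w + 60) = (w - 5)/(w^2 + 9*w + 20)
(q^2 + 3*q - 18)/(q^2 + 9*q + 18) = (q - 3)/(q + 3)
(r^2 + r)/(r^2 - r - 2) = r/(r - 2)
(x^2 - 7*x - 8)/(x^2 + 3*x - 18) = (x^2 - 7*x - 8)/(x^2 + 3*x - 18)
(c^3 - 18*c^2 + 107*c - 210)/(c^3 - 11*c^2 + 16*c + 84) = (c - 5)/(c + 2)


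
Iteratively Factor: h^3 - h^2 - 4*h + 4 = (h - 1)*(h^2 - 4) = (h - 2)*(h - 1)*(h + 2)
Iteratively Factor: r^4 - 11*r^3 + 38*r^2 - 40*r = (r - 5)*(r^3 - 6*r^2 + 8*r) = r*(r - 5)*(r^2 - 6*r + 8) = r*(r - 5)*(r - 4)*(r - 2)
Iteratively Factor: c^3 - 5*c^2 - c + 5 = (c + 1)*(c^2 - 6*c + 5) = (c - 5)*(c + 1)*(c - 1)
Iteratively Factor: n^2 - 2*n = (n - 2)*(n)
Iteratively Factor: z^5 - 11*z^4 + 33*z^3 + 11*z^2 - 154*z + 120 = (z - 3)*(z^4 - 8*z^3 + 9*z^2 + 38*z - 40) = (z - 5)*(z - 3)*(z^3 - 3*z^2 - 6*z + 8) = (z - 5)*(z - 3)*(z - 1)*(z^2 - 2*z - 8) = (z - 5)*(z - 3)*(z - 1)*(z + 2)*(z - 4)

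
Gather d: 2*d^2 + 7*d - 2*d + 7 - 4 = 2*d^2 + 5*d + 3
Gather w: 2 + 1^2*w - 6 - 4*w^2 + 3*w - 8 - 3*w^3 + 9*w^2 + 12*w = -3*w^3 + 5*w^2 + 16*w - 12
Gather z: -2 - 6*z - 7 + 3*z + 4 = -3*z - 5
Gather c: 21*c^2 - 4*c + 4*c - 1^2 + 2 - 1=21*c^2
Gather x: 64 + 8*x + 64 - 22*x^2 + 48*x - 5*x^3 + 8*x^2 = -5*x^3 - 14*x^2 + 56*x + 128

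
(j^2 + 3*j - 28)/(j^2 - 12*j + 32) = (j + 7)/(j - 8)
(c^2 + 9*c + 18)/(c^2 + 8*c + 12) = (c + 3)/(c + 2)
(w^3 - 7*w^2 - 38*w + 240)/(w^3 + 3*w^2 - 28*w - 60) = (w - 8)/(w + 2)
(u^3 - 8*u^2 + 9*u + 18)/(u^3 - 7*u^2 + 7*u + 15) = (u - 6)/(u - 5)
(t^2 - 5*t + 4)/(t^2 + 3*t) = (t^2 - 5*t + 4)/(t*(t + 3))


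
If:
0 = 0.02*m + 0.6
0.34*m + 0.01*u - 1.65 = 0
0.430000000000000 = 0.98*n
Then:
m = -30.00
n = 0.44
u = 1185.00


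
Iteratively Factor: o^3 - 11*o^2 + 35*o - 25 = (o - 1)*(o^2 - 10*o + 25) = (o - 5)*(o - 1)*(o - 5)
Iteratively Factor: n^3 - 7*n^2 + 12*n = (n)*(n^2 - 7*n + 12) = n*(n - 3)*(n - 4)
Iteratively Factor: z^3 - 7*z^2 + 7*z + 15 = (z - 5)*(z^2 - 2*z - 3) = (z - 5)*(z - 3)*(z + 1)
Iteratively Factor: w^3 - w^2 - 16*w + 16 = (w - 4)*(w^2 + 3*w - 4) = (w - 4)*(w - 1)*(w + 4)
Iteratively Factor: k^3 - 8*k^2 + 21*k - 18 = (k - 3)*(k^2 - 5*k + 6) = (k - 3)*(k - 2)*(k - 3)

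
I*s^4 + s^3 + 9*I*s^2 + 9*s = s*(s - 3*I)*(s + 3*I)*(I*s + 1)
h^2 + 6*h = h*(h + 6)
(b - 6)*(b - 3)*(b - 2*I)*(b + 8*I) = b^4 - 9*b^3 + 6*I*b^3 + 34*b^2 - 54*I*b^2 - 144*b + 108*I*b + 288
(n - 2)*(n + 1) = n^2 - n - 2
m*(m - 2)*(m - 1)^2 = m^4 - 4*m^3 + 5*m^2 - 2*m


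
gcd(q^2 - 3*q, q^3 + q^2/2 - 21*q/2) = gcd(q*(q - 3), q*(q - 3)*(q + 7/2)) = q^2 - 3*q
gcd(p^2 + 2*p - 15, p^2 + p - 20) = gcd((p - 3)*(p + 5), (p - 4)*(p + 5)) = p + 5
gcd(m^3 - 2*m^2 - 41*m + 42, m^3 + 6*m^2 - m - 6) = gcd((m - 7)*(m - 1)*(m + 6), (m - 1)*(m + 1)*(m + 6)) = m^2 + 5*m - 6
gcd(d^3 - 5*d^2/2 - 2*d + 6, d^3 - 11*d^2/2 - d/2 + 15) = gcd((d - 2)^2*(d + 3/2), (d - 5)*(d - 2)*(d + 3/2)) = d^2 - d/2 - 3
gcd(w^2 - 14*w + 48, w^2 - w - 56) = w - 8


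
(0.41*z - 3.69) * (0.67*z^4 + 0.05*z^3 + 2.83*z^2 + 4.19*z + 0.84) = 0.2747*z^5 - 2.4518*z^4 + 0.9758*z^3 - 8.7248*z^2 - 15.1167*z - 3.0996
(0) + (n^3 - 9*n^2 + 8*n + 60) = n^3 - 9*n^2 + 8*n + 60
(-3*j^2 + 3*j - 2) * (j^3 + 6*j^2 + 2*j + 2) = -3*j^5 - 15*j^4 + 10*j^3 - 12*j^2 + 2*j - 4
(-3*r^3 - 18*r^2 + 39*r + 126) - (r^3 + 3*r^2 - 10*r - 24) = -4*r^3 - 21*r^2 + 49*r + 150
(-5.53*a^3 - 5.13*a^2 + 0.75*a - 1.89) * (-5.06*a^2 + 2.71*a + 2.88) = 27.9818*a^5 + 10.9715*a^4 - 33.6237*a^3 - 3.1785*a^2 - 2.9619*a - 5.4432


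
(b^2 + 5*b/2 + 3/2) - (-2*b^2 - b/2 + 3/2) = 3*b^2 + 3*b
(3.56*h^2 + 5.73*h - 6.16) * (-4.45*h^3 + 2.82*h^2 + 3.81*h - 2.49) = -15.842*h^5 - 15.4593*h^4 + 57.1342*h^3 - 4.4043*h^2 - 37.7373*h + 15.3384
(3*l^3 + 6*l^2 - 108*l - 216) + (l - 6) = 3*l^3 + 6*l^2 - 107*l - 222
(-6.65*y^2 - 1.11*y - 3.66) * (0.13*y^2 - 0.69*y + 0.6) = -0.8645*y^4 + 4.4442*y^3 - 3.6999*y^2 + 1.8594*y - 2.196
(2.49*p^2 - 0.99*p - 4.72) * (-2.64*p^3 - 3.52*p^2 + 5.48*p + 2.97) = -6.5736*p^5 - 6.1512*p^4 + 29.5908*p^3 + 18.5845*p^2 - 28.8059*p - 14.0184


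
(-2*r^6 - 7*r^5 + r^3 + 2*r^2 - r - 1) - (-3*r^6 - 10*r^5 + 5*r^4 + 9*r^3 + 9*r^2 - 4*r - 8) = r^6 + 3*r^5 - 5*r^4 - 8*r^3 - 7*r^2 + 3*r + 7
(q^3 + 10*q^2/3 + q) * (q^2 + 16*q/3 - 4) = q^5 + 26*q^4/3 + 133*q^3/9 - 8*q^2 - 4*q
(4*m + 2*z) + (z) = 4*m + 3*z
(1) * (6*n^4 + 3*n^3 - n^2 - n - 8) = 6*n^4 + 3*n^3 - n^2 - n - 8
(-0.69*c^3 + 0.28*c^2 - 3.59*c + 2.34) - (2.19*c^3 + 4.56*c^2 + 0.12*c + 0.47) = -2.88*c^3 - 4.28*c^2 - 3.71*c + 1.87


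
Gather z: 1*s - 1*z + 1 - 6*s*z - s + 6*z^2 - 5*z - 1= 6*z^2 + z*(-6*s - 6)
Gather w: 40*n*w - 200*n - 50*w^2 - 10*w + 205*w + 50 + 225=-200*n - 50*w^2 + w*(40*n + 195) + 275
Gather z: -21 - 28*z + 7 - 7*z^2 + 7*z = -7*z^2 - 21*z - 14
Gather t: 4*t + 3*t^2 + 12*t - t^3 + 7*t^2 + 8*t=-t^3 + 10*t^2 + 24*t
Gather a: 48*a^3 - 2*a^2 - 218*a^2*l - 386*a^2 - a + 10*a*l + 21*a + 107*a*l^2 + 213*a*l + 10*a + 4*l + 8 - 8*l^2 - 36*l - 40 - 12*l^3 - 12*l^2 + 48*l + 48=48*a^3 + a^2*(-218*l - 388) + a*(107*l^2 + 223*l + 30) - 12*l^3 - 20*l^2 + 16*l + 16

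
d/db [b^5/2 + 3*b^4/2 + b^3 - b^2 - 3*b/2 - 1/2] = 5*b^4/2 + 6*b^3 + 3*b^2 - 2*b - 3/2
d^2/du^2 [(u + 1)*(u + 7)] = 2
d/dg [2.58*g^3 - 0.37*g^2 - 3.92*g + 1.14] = 7.74*g^2 - 0.74*g - 3.92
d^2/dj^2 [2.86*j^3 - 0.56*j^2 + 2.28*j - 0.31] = 17.16*j - 1.12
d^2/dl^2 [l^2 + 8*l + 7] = 2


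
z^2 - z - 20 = (z - 5)*(z + 4)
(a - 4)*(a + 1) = a^2 - 3*a - 4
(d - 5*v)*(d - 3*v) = d^2 - 8*d*v + 15*v^2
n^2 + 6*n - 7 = (n - 1)*(n + 7)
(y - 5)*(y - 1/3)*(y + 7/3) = y^3 - 3*y^2 - 97*y/9 + 35/9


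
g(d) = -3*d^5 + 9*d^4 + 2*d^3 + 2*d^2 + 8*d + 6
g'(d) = -15*d^4 + 36*d^3 + 6*d^2 + 4*d + 8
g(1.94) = 88.69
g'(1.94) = 88.72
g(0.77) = 16.61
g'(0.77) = 25.80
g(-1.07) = 13.28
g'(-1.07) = -53.17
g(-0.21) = 4.41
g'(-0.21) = 7.06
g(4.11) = -738.68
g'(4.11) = -1655.00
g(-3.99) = 5193.72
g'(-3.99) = -6000.95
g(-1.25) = 26.35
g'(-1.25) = -94.56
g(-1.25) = 26.35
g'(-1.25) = -94.56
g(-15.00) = 2727336.00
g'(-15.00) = -879577.00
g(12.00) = -556026.00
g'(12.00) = -247912.00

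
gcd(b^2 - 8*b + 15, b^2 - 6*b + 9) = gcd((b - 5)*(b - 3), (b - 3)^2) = b - 3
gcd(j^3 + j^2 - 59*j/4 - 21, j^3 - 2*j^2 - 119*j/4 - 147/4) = j^2 + 5*j + 21/4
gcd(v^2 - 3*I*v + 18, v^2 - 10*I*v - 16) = 1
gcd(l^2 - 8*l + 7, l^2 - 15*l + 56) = l - 7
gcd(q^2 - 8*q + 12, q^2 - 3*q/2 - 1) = q - 2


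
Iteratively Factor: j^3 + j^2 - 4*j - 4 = (j + 1)*(j^2 - 4) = (j - 2)*(j + 1)*(j + 2)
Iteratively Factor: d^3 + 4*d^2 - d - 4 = (d + 4)*(d^2 - 1) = (d + 1)*(d + 4)*(d - 1)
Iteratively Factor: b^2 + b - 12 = (b - 3)*(b + 4)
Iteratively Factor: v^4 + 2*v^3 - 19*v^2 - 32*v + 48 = (v - 1)*(v^3 + 3*v^2 - 16*v - 48) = (v - 4)*(v - 1)*(v^2 + 7*v + 12) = (v - 4)*(v - 1)*(v + 3)*(v + 4)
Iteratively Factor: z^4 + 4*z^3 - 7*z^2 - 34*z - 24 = (z + 2)*(z^3 + 2*z^2 - 11*z - 12) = (z - 3)*(z + 2)*(z^2 + 5*z + 4) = (z - 3)*(z + 2)*(z + 4)*(z + 1)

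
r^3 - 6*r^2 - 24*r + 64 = (r - 8)*(r - 2)*(r + 4)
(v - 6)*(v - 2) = v^2 - 8*v + 12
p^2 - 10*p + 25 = (p - 5)^2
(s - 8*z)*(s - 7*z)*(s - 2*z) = s^3 - 17*s^2*z + 86*s*z^2 - 112*z^3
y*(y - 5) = y^2 - 5*y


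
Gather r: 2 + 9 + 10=21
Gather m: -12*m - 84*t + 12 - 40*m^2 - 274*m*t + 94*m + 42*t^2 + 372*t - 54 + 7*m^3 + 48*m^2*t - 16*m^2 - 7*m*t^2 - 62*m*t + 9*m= 7*m^3 + m^2*(48*t - 56) + m*(-7*t^2 - 336*t + 91) + 42*t^2 + 288*t - 42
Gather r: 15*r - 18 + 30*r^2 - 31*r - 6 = 30*r^2 - 16*r - 24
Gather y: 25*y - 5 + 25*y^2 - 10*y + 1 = 25*y^2 + 15*y - 4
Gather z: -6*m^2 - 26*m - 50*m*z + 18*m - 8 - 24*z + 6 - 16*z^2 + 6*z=-6*m^2 - 8*m - 16*z^2 + z*(-50*m - 18) - 2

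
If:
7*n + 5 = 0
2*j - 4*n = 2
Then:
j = -3/7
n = -5/7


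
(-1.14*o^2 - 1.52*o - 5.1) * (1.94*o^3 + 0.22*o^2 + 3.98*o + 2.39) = -2.2116*o^5 - 3.1996*o^4 - 14.7656*o^3 - 9.8962*o^2 - 23.9308*o - 12.189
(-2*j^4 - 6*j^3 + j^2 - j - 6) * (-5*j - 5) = 10*j^5 + 40*j^4 + 25*j^3 + 35*j + 30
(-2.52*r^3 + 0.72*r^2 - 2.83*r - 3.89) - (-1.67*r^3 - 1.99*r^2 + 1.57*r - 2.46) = -0.85*r^3 + 2.71*r^2 - 4.4*r - 1.43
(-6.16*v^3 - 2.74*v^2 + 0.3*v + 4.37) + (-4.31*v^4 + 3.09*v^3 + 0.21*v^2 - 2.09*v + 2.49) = -4.31*v^4 - 3.07*v^3 - 2.53*v^2 - 1.79*v + 6.86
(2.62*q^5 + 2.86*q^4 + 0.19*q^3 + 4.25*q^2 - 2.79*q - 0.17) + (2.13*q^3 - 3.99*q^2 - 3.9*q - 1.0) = 2.62*q^5 + 2.86*q^4 + 2.32*q^3 + 0.26*q^2 - 6.69*q - 1.17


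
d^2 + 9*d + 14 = (d + 2)*(d + 7)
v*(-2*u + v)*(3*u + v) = -6*u^2*v + u*v^2 + v^3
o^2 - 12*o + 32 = (o - 8)*(o - 4)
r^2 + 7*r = r*(r + 7)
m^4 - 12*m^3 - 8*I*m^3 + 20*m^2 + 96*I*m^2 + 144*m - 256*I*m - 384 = (m - 8)*(m - 4)*(m - 6*I)*(m - 2*I)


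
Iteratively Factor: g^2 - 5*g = (g)*(g - 5)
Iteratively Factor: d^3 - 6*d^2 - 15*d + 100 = (d + 4)*(d^2 - 10*d + 25) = (d - 5)*(d + 4)*(d - 5)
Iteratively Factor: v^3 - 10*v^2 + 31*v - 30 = (v - 2)*(v^2 - 8*v + 15) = (v - 5)*(v - 2)*(v - 3)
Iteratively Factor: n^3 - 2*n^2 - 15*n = (n)*(n^2 - 2*n - 15) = n*(n - 5)*(n + 3)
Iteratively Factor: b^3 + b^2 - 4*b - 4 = (b - 2)*(b^2 + 3*b + 2) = (b - 2)*(b + 2)*(b + 1)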